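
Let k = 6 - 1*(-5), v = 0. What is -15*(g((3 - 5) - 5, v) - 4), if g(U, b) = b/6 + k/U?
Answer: 585/7 ≈ 83.571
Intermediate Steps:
k = 11 (k = 6 + 5 = 11)
g(U, b) = 11/U + b/6 (g(U, b) = b/6 + 11/U = 11/U + b/6)
-15*(g((3 - 5) - 5, v) - 4) = -15*((11/((3 - 5) - 5) + (⅙)*0) - 4) = -15*((11/(-2 - 5) + 0) - 4) = -15*((11/(-7) + 0) - 4) = -15*((11*(-⅐) + 0) - 4) = -15*((-11/7 + 0) - 4) = -15*(-11/7 - 4) = -15*(-39/7) = 585/7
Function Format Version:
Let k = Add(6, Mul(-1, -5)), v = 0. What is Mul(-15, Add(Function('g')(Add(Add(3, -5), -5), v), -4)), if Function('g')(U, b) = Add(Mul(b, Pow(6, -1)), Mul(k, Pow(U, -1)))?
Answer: Rational(585, 7) ≈ 83.571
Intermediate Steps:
k = 11 (k = Add(6, 5) = 11)
Function('g')(U, b) = Add(Mul(11, Pow(U, -1)), Mul(Rational(1, 6), b)) (Function('g')(U, b) = Add(Mul(b, Pow(6, -1)), Mul(11, Pow(U, -1))) = Add(Mul(b, Rational(1, 6)), Mul(11, Pow(U, -1))) = Add(Mul(Rational(1, 6), b), Mul(11, Pow(U, -1))) = Add(Mul(11, Pow(U, -1)), Mul(Rational(1, 6), b)))
Mul(-15, Add(Function('g')(Add(Add(3, -5), -5), v), -4)) = Mul(-15, Add(Add(Mul(11, Pow(Add(Add(3, -5), -5), -1)), Mul(Rational(1, 6), 0)), -4)) = Mul(-15, Add(Add(Mul(11, Pow(Add(-2, -5), -1)), 0), -4)) = Mul(-15, Add(Add(Mul(11, Pow(-7, -1)), 0), -4)) = Mul(-15, Add(Add(Mul(11, Rational(-1, 7)), 0), -4)) = Mul(-15, Add(Add(Rational(-11, 7), 0), -4)) = Mul(-15, Add(Rational(-11, 7), -4)) = Mul(-15, Rational(-39, 7)) = Rational(585, 7)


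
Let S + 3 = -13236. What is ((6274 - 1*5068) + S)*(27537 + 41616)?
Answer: -832118049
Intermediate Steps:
S = -13239 (S = -3 - 13236 = -13239)
((6274 - 1*5068) + S)*(27537 + 41616) = ((6274 - 1*5068) - 13239)*(27537 + 41616) = ((6274 - 5068) - 13239)*69153 = (1206 - 13239)*69153 = -12033*69153 = -832118049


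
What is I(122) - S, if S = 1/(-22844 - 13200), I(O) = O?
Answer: 4397369/36044 ≈ 122.00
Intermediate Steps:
S = -1/36044 (S = 1/(-36044) = -1/36044 ≈ -2.7744e-5)
I(122) - S = 122 - 1*(-1/36044) = 122 + 1/36044 = 4397369/36044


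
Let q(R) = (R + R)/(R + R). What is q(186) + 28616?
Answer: 28617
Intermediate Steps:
q(R) = 1 (q(R) = (2*R)/((2*R)) = (2*R)*(1/(2*R)) = 1)
q(186) + 28616 = 1 + 28616 = 28617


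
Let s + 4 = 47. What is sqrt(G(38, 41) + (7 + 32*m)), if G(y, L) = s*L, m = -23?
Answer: sqrt(1034) ≈ 32.156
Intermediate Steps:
s = 43 (s = -4 + 47 = 43)
G(y, L) = 43*L
sqrt(G(38, 41) + (7 + 32*m)) = sqrt(43*41 + (7 + 32*(-23))) = sqrt(1763 + (7 - 736)) = sqrt(1763 - 729) = sqrt(1034)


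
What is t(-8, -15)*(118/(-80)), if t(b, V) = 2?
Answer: -59/20 ≈ -2.9500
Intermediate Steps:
t(-8, -15)*(118/(-80)) = 2*(118/(-80)) = 2*(118*(-1/80)) = 2*(-59/40) = -59/20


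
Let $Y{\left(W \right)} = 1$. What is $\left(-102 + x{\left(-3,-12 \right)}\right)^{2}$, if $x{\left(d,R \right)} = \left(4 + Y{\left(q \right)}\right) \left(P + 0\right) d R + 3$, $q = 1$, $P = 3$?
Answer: $194481$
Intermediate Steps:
$x{\left(d,R \right)} = 3 + 15 R d$ ($x{\left(d,R \right)} = \left(4 + 1\right) \left(3 + 0\right) d R + 3 = 5 \cdot 3 d R + 3 = 15 d R + 3 = 15 R d + 3 = 3 + 15 R d$)
$\left(-102 + x{\left(-3,-12 \right)}\right)^{2} = \left(-102 + \left(3 + 15 \left(-12\right) \left(-3\right)\right)\right)^{2} = \left(-102 + \left(3 + 540\right)\right)^{2} = \left(-102 + 543\right)^{2} = 441^{2} = 194481$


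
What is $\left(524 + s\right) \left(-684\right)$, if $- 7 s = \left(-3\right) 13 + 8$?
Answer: $- \frac{2530116}{7} \approx -3.6145 \cdot 10^{5}$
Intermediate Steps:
$s = \frac{31}{7}$ ($s = - \frac{\left(-3\right) 13 + 8}{7} = - \frac{-39 + 8}{7} = \left(- \frac{1}{7}\right) \left(-31\right) = \frac{31}{7} \approx 4.4286$)
$\left(524 + s\right) \left(-684\right) = \left(524 + \frac{31}{7}\right) \left(-684\right) = \frac{3699}{7} \left(-684\right) = - \frac{2530116}{7}$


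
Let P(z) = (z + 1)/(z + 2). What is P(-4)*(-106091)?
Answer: -318273/2 ≈ -1.5914e+5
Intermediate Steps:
P(z) = (1 + z)/(2 + z)
P(-4)*(-106091) = ((1 - 4)/(2 - 4))*(-106091) = (-3/(-2))*(-106091) = -½*(-3)*(-106091) = (3/2)*(-106091) = -318273/2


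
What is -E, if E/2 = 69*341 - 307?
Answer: -46444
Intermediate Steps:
E = 46444 (E = 2*(69*341 - 307) = 2*(23529 - 307) = 2*23222 = 46444)
-E = -1*46444 = -46444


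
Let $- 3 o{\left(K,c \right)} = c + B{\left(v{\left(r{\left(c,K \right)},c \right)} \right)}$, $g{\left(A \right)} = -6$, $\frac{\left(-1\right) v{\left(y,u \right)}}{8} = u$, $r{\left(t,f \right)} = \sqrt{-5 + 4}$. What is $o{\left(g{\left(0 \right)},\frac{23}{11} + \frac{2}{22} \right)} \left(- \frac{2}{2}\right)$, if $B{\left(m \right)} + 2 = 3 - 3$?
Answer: $\frac{2}{33} \approx 0.060606$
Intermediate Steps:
$r{\left(t,f \right)} = i$ ($r{\left(t,f \right)} = \sqrt{-1} = i$)
$v{\left(y,u \right)} = - 8 u$
$B{\left(m \right)} = -2$ ($B{\left(m \right)} = -2 + \left(3 - 3\right) = -2 + 0 = -2$)
$o{\left(K,c \right)} = \frac{2}{3} - \frac{c}{3}$ ($o{\left(K,c \right)} = - \frac{c - 2}{3} = - \frac{-2 + c}{3} = \frac{2}{3} - \frac{c}{3}$)
$o{\left(g{\left(0 \right)},\frac{23}{11} + \frac{2}{22} \right)} \left(- \frac{2}{2}\right) = \left(\frac{2}{3} - \frac{\frac{23}{11} + \frac{2}{22}}{3}\right) \left(- \frac{2}{2}\right) = \left(\frac{2}{3} - \frac{23 \cdot \frac{1}{11} + 2 \cdot \frac{1}{22}}{3}\right) \left(\left(-2\right) \frac{1}{2}\right) = \left(\frac{2}{3} - \frac{\frac{23}{11} + \frac{1}{11}}{3}\right) \left(-1\right) = \left(\frac{2}{3} - \frac{8}{11}\right) \left(-1\right) = \left(- \frac{2}{33}\right) \left(-1\right) = \frac{2}{33}$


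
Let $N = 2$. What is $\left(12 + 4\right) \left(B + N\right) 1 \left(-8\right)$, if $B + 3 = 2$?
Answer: $-128$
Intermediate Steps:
$B = -1$ ($B = -3 + 2 = -1$)
$\left(12 + 4\right) \left(B + N\right) 1 \left(-8\right) = \left(12 + 4\right) \left(-1 + 2\right) 1 \left(-8\right) = 16 \cdot 1 \cdot 1 \left(-8\right) = 16 \cdot 1 \left(-8\right) = 16 \left(-8\right) = -128$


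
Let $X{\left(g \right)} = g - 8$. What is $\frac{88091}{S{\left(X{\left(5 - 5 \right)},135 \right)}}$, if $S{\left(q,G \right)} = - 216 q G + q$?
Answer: $\frac{88091}{233272} \approx 0.37763$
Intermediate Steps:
$X{\left(g \right)} = -8 + g$ ($X{\left(g \right)} = g - 8 = -8 + g$)
$S{\left(q,G \right)} = q - 216 G q$ ($S{\left(q,G \right)} = - 216 G q + q = q - 216 G q$)
$\frac{88091}{S{\left(X{\left(5 - 5 \right)},135 \right)}} = \frac{88091}{\left(-8 + \left(5 - 5\right)\right) \left(1 - 29160\right)} = \frac{88091}{\left(-8 + 0\right) \left(-29159\right)} = \frac{88091}{\left(-8\right) \left(-29159\right)} = \frac{88091}{233272}$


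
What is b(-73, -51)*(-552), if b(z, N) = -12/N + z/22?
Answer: 318228/187 ≈ 1701.8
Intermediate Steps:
b(z, N) = -12/N + z/22 (b(z, N) = -12/N + z*(1/22) = -12/N + z/22)
b(-73, -51)*(-552) = (-12/(-51) + (1/22)*(-73))*(-552) = (-12*(-1/51) - 73/22)*(-552) = (4/17 - 73/22)*(-552) = -1153/374*(-552) = 318228/187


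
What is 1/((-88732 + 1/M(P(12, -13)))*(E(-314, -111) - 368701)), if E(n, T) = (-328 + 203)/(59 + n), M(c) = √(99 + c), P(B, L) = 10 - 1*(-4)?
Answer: 255681258/8364748796164338793 + 51*√113/16729497592328677586 ≈ 3.0567e-11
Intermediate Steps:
P(B, L) = 14 (P(B, L) = 10 + 4 = 14)
E(n, T) = -125/(59 + n)
1/((-88732 + 1/M(P(12, -13)))*(E(-314, -111) - 368701)) = 1/((-88732 + 1/(√(99 + 14)))*(-125/(59 - 314) - 368701)) = 1/((-88732 + 1/(√113))*(-125/(-255) - 368701)) = 1/((-88732 + √113/113)*(-125*(-1/255) - 368701)) = 1/((-88732 + √113/113)*(25/51 - 368701)) = 1/((-88732 + √113/113)*(-18803726/51)) = 1/(1668492215432/51 - 18803726*√113/5763)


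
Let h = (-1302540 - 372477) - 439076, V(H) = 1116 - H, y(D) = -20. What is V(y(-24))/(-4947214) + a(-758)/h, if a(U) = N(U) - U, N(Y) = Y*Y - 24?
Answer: -1424261964710/5229435243451 ≈ -0.27235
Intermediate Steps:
N(Y) = -24 + Y**2 (N(Y) = Y**2 - 24 = -24 + Y**2)
a(U) = -24 + U**2 - U (a(U) = (-24 + U**2) - U = -24 + U**2 - U)
h = -2114093 (h = -1675017 - 439076 = -2114093)
V(y(-24))/(-4947214) + a(-758)/h = (1116 - 1*(-20))/(-4947214) + (-24 + (-758)**2 - 1*(-758))/(-2114093) = (1116 + 20)*(-1/4947214) + (-24 + 574564 + 758)*(-1/2114093) = 1136*(-1/4947214) + 575298*(-1/2114093) = -568/2473607 - 575298/2114093 = -1424261964710/5229435243451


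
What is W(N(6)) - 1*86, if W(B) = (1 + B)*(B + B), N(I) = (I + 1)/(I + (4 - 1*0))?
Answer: -4181/50 ≈ -83.620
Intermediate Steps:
N(I) = (1 + I)/(4 + I) (N(I) = (1 + I)/(I + (4 + 0)) = (1 + I)/(I + 4) = (1 + I)/(4 + I))
W(B) = 2*B*(1 + B) (W(B) = (1 + B)*(2*B) = 2*B*(1 + B))
W(N(6)) - 1*86 = 2*((1 + 6)/(4 + 6))*(1 + (1 + 6)/(4 + 6)) - 1*86 = 2*(7/10)*(1 + 7/10) - 86 = 2*(7/10)*(17/10) - 86 = 119/50 - 86 = -4181/50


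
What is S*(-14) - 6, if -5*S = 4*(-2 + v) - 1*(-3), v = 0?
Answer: -20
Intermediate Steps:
S = 1 (S = -(4*(-2 + 0) - 1*(-3))/5 = -(4*(-2) + 3)/5 = -(-8 + 3)/5 = -⅕*(-5) = 1)
S*(-14) - 6 = 1*(-14) - 6 = -14 - 6 = -20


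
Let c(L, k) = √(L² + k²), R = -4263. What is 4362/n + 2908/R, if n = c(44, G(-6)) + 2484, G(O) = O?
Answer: 7063280458/6573848673 - 2181*√493/1542071 ≈ 1.0430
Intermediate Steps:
n = 2484 + 2*√493 (n = √(44² + (-6)²) + 2484 = √(1936 + 36) + 2484 = √1972 + 2484 = 2*√493 + 2484 = 2484 + 2*√493 ≈ 2528.4)
4362/n + 2908/R = 4362/(2484 + 2*√493) + 2908/(-4263) = 4362/(2484 + 2*√493) + 2908*(-1/4263) = 4362/(2484 + 2*√493) - 2908/4263 = -2908/4263 + 4362/(2484 + 2*√493)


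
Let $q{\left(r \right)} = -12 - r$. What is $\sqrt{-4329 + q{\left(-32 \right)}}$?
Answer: $i \sqrt{4309} \approx 65.643 i$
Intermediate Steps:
$\sqrt{-4329 + q{\left(-32 \right)}} = \sqrt{-4329 - -20} = \sqrt{-4329 + \left(-12 + 32\right)} = \sqrt{-4329 + 20} = \sqrt{-4309} = i \sqrt{4309}$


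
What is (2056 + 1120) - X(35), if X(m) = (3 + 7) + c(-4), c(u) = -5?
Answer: 3171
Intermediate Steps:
X(m) = 5 (X(m) = (3 + 7) - 5 = 10 - 5 = 5)
(2056 + 1120) - X(35) = (2056 + 1120) - 1*5 = 3176 - 5 = 3171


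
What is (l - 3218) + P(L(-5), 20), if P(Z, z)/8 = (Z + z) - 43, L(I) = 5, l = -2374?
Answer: -5736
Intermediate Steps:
P(Z, z) = -344 + 8*Z + 8*z (P(Z, z) = 8*((Z + z) - 43) = 8*(-43 + Z + z) = -344 + 8*Z + 8*z)
(l - 3218) + P(L(-5), 20) = (-2374 - 3218) + (-344 + 8*5 + 8*20) = -5592 + (-344 + 40 + 160) = -5592 - 144 = -5736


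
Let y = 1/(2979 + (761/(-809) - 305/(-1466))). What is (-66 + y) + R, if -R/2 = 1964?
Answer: -14107634550536/3532207245 ≈ -3994.0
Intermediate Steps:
R = -3928 (R = -2*1964 = -3928)
y = 1185994/3532207245 (y = 1/(2979 + (761*(-1/809) - 305*(-1/1466))) = 1/(2979 + (-761/809 + 305/1466)) = 1/(2979 - 868881/1185994) = 1/(3532207245/1185994) = 1185994/3532207245 ≈ 0.00033577)
(-66 + y) + R = (-66 + 1185994/3532207245) - 3928 = -233124492176/3532207245 - 3928 = -14107634550536/3532207245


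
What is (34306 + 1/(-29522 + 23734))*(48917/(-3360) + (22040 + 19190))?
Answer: 1309418707027721/926080 ≈ 1.4139e+9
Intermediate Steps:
(34306 + 1/(-29522 + 23734))*(48917/(-3360) + (22040 + 19190)) = (34306 + 1/(-5788))*(48917*(-1/3360) + 41230) = (34306 - 1/5788)*(-48917/3360 + 41230) = (198563127/5788)*(138483883/3360) = 1309418707027721/926080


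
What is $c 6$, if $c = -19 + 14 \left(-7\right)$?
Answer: $-702$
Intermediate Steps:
$c = -117$ ($c = -19 - 98 = -117$)
$c 6 = \left(-117\right) 6 = -702$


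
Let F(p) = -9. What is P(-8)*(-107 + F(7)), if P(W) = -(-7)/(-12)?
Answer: 203/3 ≈ 67.667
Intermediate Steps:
P(W) = -7/12 (P(W) = -(-7)*(-1)/12 = -1*7/12 = -7/12)
P(-8)*(-107 + F(7)) = -7*(-107 - 9)/12 = -7/12*(-116) = 203/3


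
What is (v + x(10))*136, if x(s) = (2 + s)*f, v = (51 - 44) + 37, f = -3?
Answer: 1088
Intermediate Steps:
v = 44 (v = 7 + 37 = 44)
x(s) = -6 - 3*s (x(s) = (2 + s)*(-3) = -6 - 3*s)
(v + x(10))*136 = (44 + (-6 - 3*10))*136 = (44 + (-6 - 30))*136 = (44 - 36)*136 = 8*136 = 1088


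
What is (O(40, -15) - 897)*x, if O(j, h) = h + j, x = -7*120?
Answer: 732480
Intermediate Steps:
x = -840
(O(40, -15) - 897)*x = ((-15 + 40) - 897)*(-840) = (25 - 897)*(-840) = -872*(-840) = 732480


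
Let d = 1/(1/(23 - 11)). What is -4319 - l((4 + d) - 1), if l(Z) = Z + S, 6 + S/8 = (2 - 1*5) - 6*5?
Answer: -4022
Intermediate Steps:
d = 12 (d = 1/(1/12) = 12)
S = -312 (S = -48 + 8*((2 - 1*5) - 6*5) = -48 + 8*((2 - 5) - 3*10) = -48 + 8*(-3 - 30) = -48 + 8*(-33) = -48 - 264 = -312)
l(Z) = -312 + Z (l(Z) = Z - 312 = -312 + Z)
-4319 - l((4 + d) - 1) = -4319 - (-312 + ((4 + 12) - 1)) = -4319 - (-312 + (16 - 1)) = -4319 - (-312 + 15) = -4319 - 1*(-297) = -4319 + 297 = -4022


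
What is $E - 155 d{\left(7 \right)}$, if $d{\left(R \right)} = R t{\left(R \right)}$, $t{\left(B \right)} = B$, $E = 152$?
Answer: $-7443$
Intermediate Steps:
$d{\left(R \right)} = R^{2}$ ($d{\left(R \right)} = R R = R^{2}$)
$E - 155 d{\left(7 \right)} = 152 - 155 \cdot 7^{2} = 152 - 7595 = -7443$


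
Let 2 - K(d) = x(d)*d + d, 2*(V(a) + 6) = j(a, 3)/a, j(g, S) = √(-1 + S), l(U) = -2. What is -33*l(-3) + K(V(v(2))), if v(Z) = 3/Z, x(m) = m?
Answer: 340/9 + 11*√2/3 ≈ 42.963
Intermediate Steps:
V(a) = -6 + √2/(2*a) (V(a) = -6 + (√(-1 + 3)/a)/2 = -6 + (√2/a)/2 = -6 + √2/(2*a))
K(d) = 2 - d - d² (K(d) = 2 - (d*d + d) = 2 - (d² + d) = 2 - (d + d²) = 2 + (-d - d²) = 2 - d - d²)
-33*l(-3) + K(V(v(2))) = -33*(-2) + (2 - (-6 + √2/(2*((3/2)))) - (-6 + √2/(2*((3/2))))²) = 66 + (2 - (-6 + √2/(2*((3*(½))))) - (-6 + √2/(2*((3*(½)))))²) = 66 + (2 - (-6 + √2/(2*(3/2))) - (-6 + √2/(2*(3/2)))²) = 66 + (2 - (-6 + (½)*√2*(⅔)) - (-6 + (½)*√2*(⅔))²) = 66 + (2 - (-6 + √2/3) - (-6 + √2/3)²) = 66 + (2 + (6 - √2/3) - (-6 + √2/3)²) = 66 + (8 - (-6 + √2/3)² - √2/3) = 74 - (-6 + √2/3)² - √2/3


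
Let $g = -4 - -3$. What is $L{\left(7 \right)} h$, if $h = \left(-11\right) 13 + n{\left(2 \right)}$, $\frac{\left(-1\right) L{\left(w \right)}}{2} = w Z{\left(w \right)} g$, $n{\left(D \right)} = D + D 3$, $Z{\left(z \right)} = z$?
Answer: $-13230$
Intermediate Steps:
$n{\left(D \right)} = 4 D$ ($n{\left(D \right)} = D + 3 D = 4 D$)
$g = -1$ ($g = -4 + 3 = -1$)
$L{\left(w \right)} = 2 w^{2}$ ($L{\left(w \right)} = - 2 w w \left(-1\right) = - 2 w^{2} \left(-1\right) = - 2 \left(- w^{2}\right) = 2 w^{2}$)
$h = -135$ ($h = \left(-11\right) 13 + 4 \cdot 2 = -143 + 8 = -135$)
$L{\left(7 \right)} h = 2 \cdot 7^{2} \left(-135\right) = 2 \cdot 49 \left(-135\right) = 98 \left(-135\right) = -13230$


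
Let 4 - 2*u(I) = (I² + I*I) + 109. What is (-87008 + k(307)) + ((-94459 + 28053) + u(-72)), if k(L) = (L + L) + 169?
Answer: -315735/2 ≈ -1.5787e+5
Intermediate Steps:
k(L) = 169 + 2*L (k(L) = 2*L + 169 = 169 + 2*L)
u(I) = -105/2 - I² (u(I) = 2 - ((I² + I*I) + 109)/2 = 2 - ((I² + I²) + 109)/2 = 2 - (2*I² + 109)/2 = 2 - (109 + 2*I²)/2 = 2 + (-109/2 - I²) = -105/2 - I²)
(-87008 + k(307)) + ((-94459 + 28053) + u(-72)) = (-87008 + (169 + 2*307)) + ((-94459 + 28053) + (-105/2 - 1*(-72)²)) = (-87008 + (169 + 614)) + (-66406 + (-105/2 - 1*5184)) = (-87008 + 783) + (-66406 + (-105/2 - 5184)) = -86225 + (-66406 - 10473/2) = -86225 - 143285/2 = -315735/2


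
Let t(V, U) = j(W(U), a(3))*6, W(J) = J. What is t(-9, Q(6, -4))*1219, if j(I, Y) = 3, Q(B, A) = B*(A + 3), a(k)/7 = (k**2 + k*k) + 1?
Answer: 21942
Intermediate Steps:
a(k) = 7 + 14*k**2 (a(k) = 7*((k**2 + k*k) + 1) = 7*((k**2 + k**2) + 1) = 7*(2*k**2 + 1) = 7*(1 + 2*k**2) = 7 + 14*k**2)
Q(B, A) = B*(3 + A)
t(V, U) = 18 (t(V, U) = 3*6 = 18)
t(-9, Q(6, -4))*1219 = 18*1219 = 21942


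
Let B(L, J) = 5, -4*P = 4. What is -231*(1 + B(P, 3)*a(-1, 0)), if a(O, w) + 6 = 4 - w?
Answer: 2079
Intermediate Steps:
a(O, w) = -2 - w (a(O, w) = -6 + (4 - w) = -2 - w)
P = -1 (P = -1/4*4 = -1)
-231*(1 + B(P, 3)*a(-1, 0)) = -231*(1 + 5*(-2 - 1*0)) = -231*(1 + 5*(-2 + 0)) = -231*(1 + 5*(-2)) = -231*(1 - 10) = -231*(-9) = 2079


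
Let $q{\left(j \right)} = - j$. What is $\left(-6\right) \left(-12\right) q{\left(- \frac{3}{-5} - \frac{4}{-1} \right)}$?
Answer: $- \frac{1656}{5} \approx -331.2$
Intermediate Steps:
$\left(-6\right) \left(-12\right) q{\left(- \frac{3}{-5} - \frac{4}{-1} \right)} = \left(-6\right) \left(-12\right) \left(- (- \frac{3}{-5} - \frac{4}{-1})\right) = 72 \left(- (\left(-3\right) \left(- \frac{1}{5}\right) - -4)\right) = 72 \left(- (\frac{3}{5} + 4)\right) = 72 \left(\left(-1\right) \frac{23}{5}\right) = 72 \left(- \frac{23}{5}\right) = - \frac{1656}{5}$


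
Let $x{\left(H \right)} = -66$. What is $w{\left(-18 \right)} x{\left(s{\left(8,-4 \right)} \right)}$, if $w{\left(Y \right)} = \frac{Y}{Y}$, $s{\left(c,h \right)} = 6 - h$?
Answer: $-66$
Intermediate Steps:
$w{\left(Y \right)} = 1$
$w{\left(-18 \right)} x{\left(s{\left(8,-4 \right)} \right)} = 1 \left(-66\right) = -66$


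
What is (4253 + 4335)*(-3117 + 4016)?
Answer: 7720612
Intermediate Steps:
(4253 + 4335)*(-3117 + 4016) = 8588*899 = 7720612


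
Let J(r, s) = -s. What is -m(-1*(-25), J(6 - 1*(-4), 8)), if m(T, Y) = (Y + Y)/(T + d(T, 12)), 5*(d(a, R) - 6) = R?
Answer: 80/167 ≈ 0.47904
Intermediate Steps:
d(a, R) = 6 + R/5
m(T, Y) = 2*Y/(42/5 + T) (m(T, Y) = (Y + Y)/(T + (6 + (⅕)*12)) = (2*Y)/(T + (6 + 12/5)) = (2*Y)/(T + 42/5) = (2*Y)/(42/5 + T) = 2*Y/(42/5 + T))
-m(-1*(-25), J(6 - 1*(-4), 8)) = -10*(-1*8)/(42 + 5*(-1*(-25))) = -10*(-8)/(42 + 5*25) = -10*(-8)/(42 + 125) = -10*(-8)/167 = -1*(-80/167) = 80/167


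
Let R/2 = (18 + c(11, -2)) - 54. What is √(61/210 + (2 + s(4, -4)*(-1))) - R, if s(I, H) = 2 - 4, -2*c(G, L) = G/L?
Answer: 133/2 + √189210/210 ≈ 68.571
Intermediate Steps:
c(G, L) = -G/(2*L)
s(I, H) = -2
R = -133/2 (R = 2*((18 - ½*11/(-2)) - 54) = 2*((18 - ½*11*(-½)) - 54) = 2*((18 + 11/4) - 54) = 2*(83/4 - 54) = 2*(-133/4) = -133/2 ≈ -66.500)
√(61/210 + (2 + s(4, -4)*(-1))) - R = √(61/210 + (2 - 2*(-1))) - 1*(-133/2) = √(61*(1/210) + (2 + 2)) + 133/2 = √(61/210 + 4) + 133/2 = √(901/210) + 133/2 = √189210/210 + 133/2 = 133/2 + √189210/210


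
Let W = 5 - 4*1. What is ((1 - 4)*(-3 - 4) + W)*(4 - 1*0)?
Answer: 88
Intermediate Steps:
W = 1 (W = 5 - 4 = 1)
((1 - 4)*(-3 - 4) + W)*(4 - 1*0) = ((1 - 4)*(-3 - 4) + 1)*(4 - 1*0) = (-3*(-7) + 1)*(4 + 0) = (21 + 1)*4 = 22*4 = 88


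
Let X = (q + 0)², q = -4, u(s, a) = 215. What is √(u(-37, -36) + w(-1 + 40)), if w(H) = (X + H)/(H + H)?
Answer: 5*√52494/78 ≈ 14.687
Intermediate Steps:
X = 16 (X = (-4 + 0)² = (-4)² = 16)
w(H) = (16 + H)/(2*H) (w(H) = (16 + H)/(H + H) = (16 + H)/((2*H)) = (16 + H)*(1/(2*H)) = (16 + H)/(2*H))
√(u(-37, -36) + w(-1 + 40)) = √(215 + (16 + (-1 + 40))/(2*(-1 + 40))) = √(215 + (½)*(16 + 39)/39) = √(215 + (½)*(1/39)*55) = √(215 + 55/78) = √(16825/78) = 5*√52494/78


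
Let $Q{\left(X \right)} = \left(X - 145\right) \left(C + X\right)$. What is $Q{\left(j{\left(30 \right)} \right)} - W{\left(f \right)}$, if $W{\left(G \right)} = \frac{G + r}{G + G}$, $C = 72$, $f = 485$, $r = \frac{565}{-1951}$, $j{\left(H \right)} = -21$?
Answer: $- \frac{1602259669}{189247} \approx -8466.5$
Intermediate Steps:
$r = - \frac{565}{1951}$ ($r = 565 \left(- \frac{1}{1951}\right) = - \frac{565}{1951} \approx -0.2896$)
$Q{\left(X \right)} = \left(-145 + X\right) \left(72 + X\right)$ ($Q{\left(X \right)} = \left(X - 145\right) \left(72 + X\right) = \left(-145 + X\right) \left(72 + X\right)$)
$W{\left(G \right)} = \frac{- \frac{565}{1951} + G}{2 G}$ ($W{\left(G \right)} = \frac{G - \frac{565}{1951}}{G + G} = \frac{- \frac{565}{1951} + G}{2 G}$)
$Q{\left(j{\left(30 \right)} \right)} - W{\left(f \right)} = \left(-10440 + \left(-21\right)^{2} - -1533\right) - \frac{-565 + 1951 \cdot 485}{3902 \cdot 485} = \left(-10440 + 441 + 1533\right) - \frac{1}{3902} \cdot \frac{1}{485} \left(-565 + 946235\right) = -8466 - \frac{1}{3902} \cdot \frac{1}{485} \cdot 945670 = -8466 - \frac{94567}{189247} = - \frac{1602259669}{189247}$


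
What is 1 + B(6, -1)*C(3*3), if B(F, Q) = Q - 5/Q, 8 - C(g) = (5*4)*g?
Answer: -687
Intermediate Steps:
C(g) = 8 - 20*g (C(g) = 8 - 5*4*g = 8 - 20*g)
1 + B(6, -1)*C(3*3) = 1 + (-1 - 5/(-1))*(8 - 60*3) = 1 + (-1 - 5*(-1))*(8 - 20*9) = 1 + (-1 + 5)*(8 - 180) = 1 + 4*(-172) = 1 - 688 = -687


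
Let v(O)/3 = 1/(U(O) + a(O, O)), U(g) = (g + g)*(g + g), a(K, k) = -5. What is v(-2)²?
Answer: 9/121 ≈ 0.074380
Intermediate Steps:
U(g) = 4*g² (U(g) = (2*g)*(2*g) = 4*g²)
v(O) = 3/(-5 + 4*O²) (v(O) = 3/(4*O² - 5) = 3/(-5 + 4*O²))
v(-2)² = (3/(-5 + 4*(-2)²))² = (3/(-5 + 4*4))² = (3/(-5 + 16))² = (3/11)² = 9/121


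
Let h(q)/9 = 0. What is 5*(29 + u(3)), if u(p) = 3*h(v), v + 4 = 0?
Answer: 145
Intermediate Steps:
v = -4 (v = -4 + 0 = -4)
h(q) = 0 (h(q) = 9*0 = 0)
u(p) = 0 (u(p) = 3*0 = 0)
5*(29 + u(3)) = 5*(29 + 0) = 5*29 = 145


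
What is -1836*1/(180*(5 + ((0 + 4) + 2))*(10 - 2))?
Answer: -51/440 ≈ -0.11591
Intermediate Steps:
-1836*1/(180*(5 + ((0 + 4) + 2))*(10 - 2)) = -1836*1/(1440*(5 + (4 + 2))) = -1836*1/(1440*(5 + 6)) = -1836/(180*(8*11)) = -1836/(180*88) = -1836/15840 = -1836*1/15840 = -51/440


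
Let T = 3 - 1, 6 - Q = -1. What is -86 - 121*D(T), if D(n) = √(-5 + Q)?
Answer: -86 - 121*√2 ≈ -257.12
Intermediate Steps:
Q = 7 (Q = 6 - 1*(-1) = 6 + 1 = 7)
T = 2
D(n) = √2 (D(n) = √(-5 + 7) = √2)
-86 - 121*D(T) = -86 - 121*√2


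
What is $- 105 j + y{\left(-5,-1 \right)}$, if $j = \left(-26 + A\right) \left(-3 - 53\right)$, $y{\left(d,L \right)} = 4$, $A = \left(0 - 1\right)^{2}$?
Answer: $-146996$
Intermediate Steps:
$A = 1$ ($A = \left(-1\right)^{2} = 1$)
$j = 1400$ ($j = \left(-26 + 1\right) \left(-3 - 53\right) = \left(-25\right) \left(-56\right) = 1400$)
$- 105 j + y{\left(-5,-1 \right)} = \left(-105\right) 1400 + 4 = -147000 + 4 = -146996$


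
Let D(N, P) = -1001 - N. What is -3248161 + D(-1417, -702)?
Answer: -3247745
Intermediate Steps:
-3248161 + D(-1417, -702) = -3248161 + (-1001 - 1*(-1417)) = -3248161 + (-1001 + 1417) = -3248161 + 416 = -3247745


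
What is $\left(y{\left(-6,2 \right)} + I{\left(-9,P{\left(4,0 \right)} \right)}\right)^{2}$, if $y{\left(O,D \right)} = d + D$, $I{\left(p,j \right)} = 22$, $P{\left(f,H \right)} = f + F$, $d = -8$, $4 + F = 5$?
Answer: $256$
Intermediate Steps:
$F = 1$ ($F = -4 + 5 = 1$)
$P{\left(f,H \right)} = 1 + f$ ($P{\left(f,H \right)} = f + 1 = 1 + f$)
$y{\left(O,D \right)} = -8 + D$
$\left(y{\left(-6,2 \right)} + I{\left(-9,P{\left(4,0 \right)} \right)}\right)^{2} = \left(\left(-8 + 2\right) + 22\right)^{2} = \left(-6 + 22\right)^{2} = 16^{2} = 256$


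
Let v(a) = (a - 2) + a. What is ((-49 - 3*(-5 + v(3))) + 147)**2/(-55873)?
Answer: -10201/55873 ≈ -0.18257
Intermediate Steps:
v(a) = -2 + 2*a (v(a) = (-2 + a) + a = -2 + 2*a)
((-49 - 3*(-5 + v(3))) + 147)**2/(-55873) = ((-49 - 3*(-5 + (-2 + 2*3))) + 147)**2/(-55873) = ((-49 - 3*(-5 + (-2 + 6))) + 147)**2*(-1/55873) = ((-49 - 3*(-5 + 4)) + 147)**2*(-1/55873) = ((-49 - 3*(-1)) + 147)**2*(-1/55873) = ((-49 - 1*(-3)) + 147)**2*(-1/55873) = ((-49 + 3) + 147)**2*(-1/55873) = (-46 + 147)**2*(-1/55873) = 101**2*(-1/55873) = 10201*(-1/55873) = -10201/55873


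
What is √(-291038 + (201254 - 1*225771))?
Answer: I*√315555 ≈ 561.74*I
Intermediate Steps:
√(-291038 + (201254 - 1*225771)) = √(-291038 + (201254 - 225771)) = √(-291038 - 24517) = √(-315555) = I*√315555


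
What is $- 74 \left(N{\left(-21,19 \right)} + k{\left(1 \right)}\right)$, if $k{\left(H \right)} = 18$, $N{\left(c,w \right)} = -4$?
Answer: $-1036$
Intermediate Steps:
$- 74 \left(N{\left(-21,19 \right)} + k{\left(1 \right)}\right) = - 74 \left(-4 + 18\right) = \left(-74\right) 14 = -1036$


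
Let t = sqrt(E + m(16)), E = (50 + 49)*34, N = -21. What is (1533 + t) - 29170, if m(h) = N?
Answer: -27637 + sqrt(3345) ≈ -27579.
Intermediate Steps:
m(h) = -21
E = 3366 (E = 99*34 = 3366)
t = sqrt(3345) (t = sqrt(3366 - 21) = sqrt(3345) ≈ 57.836)
(1533 + t) - 29170 = (1533 + sqrt(3345)) - 29170 = -27637 + sqrt(3345)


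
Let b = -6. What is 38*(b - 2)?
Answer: -304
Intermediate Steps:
38*(b - 2) = 38*(-6 - 2) = 38*(-8) = -304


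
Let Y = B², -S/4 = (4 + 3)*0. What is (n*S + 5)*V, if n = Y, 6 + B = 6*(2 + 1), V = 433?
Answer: 2165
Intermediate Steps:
B = 12 (B = -6 + 6*(2 + 1) = -6 + 6*3 = -6 + 18 = 12)
S = 0 (S = -4*(4 + 3)*0 = -28*0 = -4*0 = 0)
Y = 144 (Y = 12² = 144)
n = 144
(n*S + 5)*V = (144*0 + 5)*433 = (0 + 5)*433 = 5*433 = 2165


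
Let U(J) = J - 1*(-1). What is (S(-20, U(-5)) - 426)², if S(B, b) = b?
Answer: 184900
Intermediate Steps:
U(J) = 1 + J (U(J) = J + 1 = 1 + J)
(S(-20, U(-5)) - 426)² = ((1 - 5) - 426)² = (-4 - 426)² = (-430)² = 184900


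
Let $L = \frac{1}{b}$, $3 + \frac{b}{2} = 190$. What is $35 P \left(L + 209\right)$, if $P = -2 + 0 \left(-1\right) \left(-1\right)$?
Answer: $- \frac{2735845}{187} \approx -14630.0$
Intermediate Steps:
$b = 374$ ($b = -6 + 2 \cdot 190 = -6 + 380 = 374$)
$L = \frac{1}{374} \approx 0.0026738$
$P = -2$ ($P = -2 + 0 \left(-1\right) = -2 + 0 = -2$)
$35 P \left(L + 209\right) = 35 \left(-2\right) \left(\frac{1}{374} + 209\right) = \left(-70\right) \frac{78167}{374} = - \frac{2735845}{187}$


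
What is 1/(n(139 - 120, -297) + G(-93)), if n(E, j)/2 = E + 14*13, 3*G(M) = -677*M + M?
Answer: 1/21358 ≈ 4.6821e-5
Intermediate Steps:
G(M) = -676*M/3 (G(M) = (-677*M + M)/3 = (-676*M)/3 = -676*M/3)
n(E, j) = 364 + 2*E (n(E, j) = 2*(E + 14*13) = 2*(E + 182) = 2*(182 + E) = 364 + 2*E)
1/(n(139 - 120, -297) + G(-93)) = 1/((364 + 2*(139 - 120)) - 676/3*(-93)) = 1/((364 + 2*19) + 20956) = 1/((364 + 38) + 20956) = 1/(402 + 20956) = 1/21358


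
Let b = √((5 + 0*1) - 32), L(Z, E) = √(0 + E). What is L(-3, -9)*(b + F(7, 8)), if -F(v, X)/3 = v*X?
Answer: 9*I*(-56 + I*√3) ≈ -15.588 - 504.0*I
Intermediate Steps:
L(Z, E) = √E
b = 3*I*√3 (b = √((5 + 0) - 32) = √(5 - 32) = √(-27) = 3*I*√3 ≈ 5.1962*I)
F(v, X) = -3*X*v (F(v, X) = -3*v*X = -3*X*v)
L(-3, -9)*(b + F(7, 8)) = √(-9)*(3*I*√3 - 3*8*7) = (3*I)*(3*I*√3 - 168) = (3*I)*(-168 + 3*I*√3) = 3*I*(-168 + 3*I*√3)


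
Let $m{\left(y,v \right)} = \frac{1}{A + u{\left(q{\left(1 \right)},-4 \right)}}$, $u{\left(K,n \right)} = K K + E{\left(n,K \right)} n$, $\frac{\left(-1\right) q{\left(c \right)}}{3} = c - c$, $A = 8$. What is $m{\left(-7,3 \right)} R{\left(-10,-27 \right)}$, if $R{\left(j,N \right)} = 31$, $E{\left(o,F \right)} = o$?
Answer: $\frac{31}{24} \approx 1.2917$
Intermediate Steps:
$q{\left(c \right)} = 0$ ($q{\left(c \right)} = - 3 \left(c - c\right) = \left(-3\right) 0 = 0$)
$u{\left(K,n \right)} = K^{2} + n^{2}$ ($u{\left(K,n \right)} = K K + n n = K^{2} + n^{2}$)
$m{\left(y,v \right)} = \frac{1}{24}$ ($m{\left(y,v \right)} = \frac{1}{8 + \left(0^{2} + \left(-4\right)^{2}\right)} = \frac{1}{8 + \left(0 + 16\right)} = \frac{1}{8 + 16} = \frac{1}{24}$)
$m{\left(-7,3 \right)} R{\left(-10,-27 \right)} = \frac{1}{24} \cdot 31 = \frac{31}{24}$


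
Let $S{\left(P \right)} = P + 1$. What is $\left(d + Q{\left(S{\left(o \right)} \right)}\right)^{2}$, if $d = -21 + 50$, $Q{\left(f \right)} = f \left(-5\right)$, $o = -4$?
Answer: $1936$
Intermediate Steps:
$S{\left(P \right)} = 1 + P$
$Q{\left(f \right)} = - 5 f$
$d = 29$
$\left(d + Q{\left(S{\left(o \right)} \right)}\right)^{2} = \left(29 - 5 \left(1 - 4\right)\right)^{2} = \left(29 - -15\right)^{2} = \left(29 + 15\right)^{2} = 44^{2} = 1936$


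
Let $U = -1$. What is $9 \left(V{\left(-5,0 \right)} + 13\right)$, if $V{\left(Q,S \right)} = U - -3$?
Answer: $135$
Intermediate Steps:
$V{\left(Q,S \right)} = 2$ ($V{\left(Q,S \right)} = -1 - -3 = -1 + 3 = 2$)
$9 \left(V{\left(-5,0 \right)} + 13\right) = 9 \left(2 + 13\right) = 9 \cdot 15 = 135$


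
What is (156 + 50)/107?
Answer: 206/107 ≈ 1.9252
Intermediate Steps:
(156 + 50)/107 = 206*(1/107) = 206/107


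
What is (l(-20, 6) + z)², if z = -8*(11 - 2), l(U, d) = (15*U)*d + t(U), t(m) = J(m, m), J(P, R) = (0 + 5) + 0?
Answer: 3485689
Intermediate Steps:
J(P, R) = 5 (J(P, R) = 5 + 0 = 5)
t(m) = 5
l(U, d) = 5 + 15*U*d (l(U, d) = (15*U)*d + 5 = 15*U*d + 5 = 5 + 15*U*d)
z = -72 (z = -8*9 = -72)
(l(-20, 6) + z)² = ((5 + 15*(-20)*6) - 72)² = ((5 - 1800) - 72)² = (-1795 - 72)² = (-1867)² = 3485689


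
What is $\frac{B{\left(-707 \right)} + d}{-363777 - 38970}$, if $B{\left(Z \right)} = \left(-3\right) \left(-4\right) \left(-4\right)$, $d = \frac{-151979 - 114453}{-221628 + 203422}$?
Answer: $\frac{303728}{3666205941} \approx 8.2845 \cdot 10^{-5}$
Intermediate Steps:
$d = \frac{133216}{9103}$ ($d = - \frac{266432}{-18206} = \left(-266432\right) \left(- \frac{1}{18206}\right) = \frac{133216}{9103} \approx 14.634$)
$B{\left(Z \right)} = -48$ ($B{\left(Z \right)} = 12 \left(-4\right) = -48$)
$\frac{B{\left(-707 \right)} + d}{-363777 - 38970} = \frac{-48 + \frac{133216}{9103}}{-363777 - 38970} = - \frac{303728}{9103 \left(-402747\right)} = \left(- \frac{303728}{9103}\right) \left(- \frac{1}{402747}\right) = \frac{303728}{3666205941}$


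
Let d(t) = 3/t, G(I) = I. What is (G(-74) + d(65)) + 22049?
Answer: 1428378/65 ≈ 21975.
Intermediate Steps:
(G(-74) + d(65)) + 22049 = (-74 + 3/65) + 22049 = -4807/65 + 22049 = 1428378/65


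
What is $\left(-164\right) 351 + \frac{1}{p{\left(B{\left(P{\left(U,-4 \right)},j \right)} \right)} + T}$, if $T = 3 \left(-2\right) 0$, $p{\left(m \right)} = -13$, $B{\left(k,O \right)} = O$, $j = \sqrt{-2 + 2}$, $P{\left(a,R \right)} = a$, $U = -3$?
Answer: $- \frac{748333}{13} \approx -57564.0$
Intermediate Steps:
$j = 0$ ($j = \sqrt{0} = 0$)
$T = 0$ ($T = \left(-6\right) 0 = 0$)
$\left(-164\right) 351 + \frac{1}{p{\left(B{\left(P{\left(U,-4 \right)},j \right)} \right)} + T} = \left(-164\right) 351 + \frac{1}{-13 + 0} = -57564 + \frac{1}{-13} = -57564 - \frac{1}{13} = - \frac{748333}{13}$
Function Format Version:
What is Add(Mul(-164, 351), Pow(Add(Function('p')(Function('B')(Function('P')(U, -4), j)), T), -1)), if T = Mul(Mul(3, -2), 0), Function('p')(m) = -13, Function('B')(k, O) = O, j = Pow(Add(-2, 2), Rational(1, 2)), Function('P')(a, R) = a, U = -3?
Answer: Rational(-748333, 13) ≈ -57564.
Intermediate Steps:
j = 0 (j = Pow(0, Rational(1, 2)) = 0)
T = 0 (T = Mul(-6, 0) = 0)
Add(Mul(-164, 351), Pow(Add(Function('p')(Function('B')(Function('P')(U, -4), j)), T), -1)) = Add(Mul(-164, 351), Pow(Add(-13, 0), -1)) = Add(-57564, Pow(-13, -1)) = Add(-57564, Rational(-1, 13)) = Rational(-748333, 13)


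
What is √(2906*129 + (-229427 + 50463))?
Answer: √195910 ≈ 442.62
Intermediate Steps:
√(2906*129 + (-229427 + 50463)) = √(374874 - 178964) = √195910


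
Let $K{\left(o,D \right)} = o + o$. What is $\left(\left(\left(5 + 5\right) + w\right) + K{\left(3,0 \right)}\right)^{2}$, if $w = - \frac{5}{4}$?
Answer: $\frac{3481}{16} \approx 217.56$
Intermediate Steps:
$K{\left(o,D \right)} = 2 o$
$w = - \frac{5}{4}$ ($w = \left(-5\right) \frac{1}{4} = - \frac{5}{4} \approx -1.25$)
$\left(\left(\left(5 + 5\right) + w\right) + K{\left(3,0 \right)}\right)^{2} = \left(\left(\left(5 + 5\right) - \frac{5}{4}\right) + 2 \cdot 3\right)^{2} = \left(\left(10 - \frac{5}{4}\right) + 6\right)^{2} = \left(\frac{35}{4} + 6\right)^{2} = \left(\frac{59}{4}\right)^{2} = \frac{3481}{16}$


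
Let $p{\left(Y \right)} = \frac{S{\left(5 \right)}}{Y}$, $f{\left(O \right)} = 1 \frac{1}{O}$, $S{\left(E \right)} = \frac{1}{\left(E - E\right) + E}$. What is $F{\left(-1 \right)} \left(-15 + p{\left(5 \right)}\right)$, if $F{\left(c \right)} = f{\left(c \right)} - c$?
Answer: $0$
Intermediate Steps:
$S{\left(E \right)} = \frac{1}{E}$ ($S{\left(E \right)} = \frac{1}{0 + E} = \frac{1}{E}$)
$f{\left(O \right)} = \frac{1}{O}$
$p{\left(Y \right)} = \frac{1}{5 Y}$
$F{\left(c \right)} = \frac{1}{c} - c$
$F{\left(-1 \right)} \left(-15 + p{\left(5 \right)}\right) = \left(\frac{1}{-1} - -1\right) \left(-15 + \frac{1}{5 \cdot 5}\right) = \left(-1 + 1\right) \left(-15 + \frac{1}{5} \cdot \frac{1}{5}\right) = 0 \left(-15 + \frac{1}{25}\right) = 0 \left(- \frac{374}{25}\right) = 0$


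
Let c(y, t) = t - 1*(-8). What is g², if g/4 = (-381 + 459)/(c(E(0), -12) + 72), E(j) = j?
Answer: 6084/289 ≈ 21.052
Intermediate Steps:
c(y, t) = 8 + t (c(y, t) = t + 8 = 8 + t)
g = 78/17 (g = 4*((-381 + 459)/((8 - 12) + 72)) = 4*(78/(-4 + 72)) = 4*(78/68) = 4*(78*(1/68)) = 4*(39/34) = 78/17 ≈ 4.5882)
g² = (78/17)² = 6084/289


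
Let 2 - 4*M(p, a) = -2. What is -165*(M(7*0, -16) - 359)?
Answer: 59070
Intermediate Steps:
M(p, a) = 1 (M(p, a) = ½ - ¼*(-2) = ½ + ½ = 1)
-165*(M(7*0, -16) - 359) = -165*(1 - 359) = -165*(-358) = 59070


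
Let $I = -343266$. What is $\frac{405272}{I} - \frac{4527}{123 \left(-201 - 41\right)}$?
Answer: $- \frac{22747535}{22116138} \approx -1.0285$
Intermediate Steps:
$\frac{405272}{I} - \frac{4527}{123 \left(-201 - 41\right)} = \frac{405272}{-343266} - \frac{4527}{123 \left(-201 - 41\right)} = 405272 \left(- \frac{1}{343266}\right) - \frac{4527}{123 \left(-242\right)} = - \frac{28948}{24519} - \frac{4527}{-29766} = - \frac{28948}{24519} - - \frac{1509}{9922} = - \frac{28948}{24519} + \frac{1509}{9922} = - \frac{22747535}{22116138}$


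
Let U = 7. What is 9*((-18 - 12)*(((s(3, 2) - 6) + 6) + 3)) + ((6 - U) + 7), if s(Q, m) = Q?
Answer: -1614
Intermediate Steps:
9*((-18 - 12)*(((s(3, 2) - 6) + 6) + 3)) + ((6 - U) + 7) = 9*((-18 - 12)*(((3 - 6) + 6) + 3)) + ((6 - 1*7) + 7) = 9*(-30*((-3 + 6) + 3)) + ((6 - 7) + 7) = 9*(-30*(3 + 3)) + (-1 + 7) = 9*(-30*6) + 6 = 9*(-180) + 6 = -1620 + 6 = -1614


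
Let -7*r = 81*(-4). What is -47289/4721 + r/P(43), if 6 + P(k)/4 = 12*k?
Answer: -56146443/5617990 ≈ -9.9940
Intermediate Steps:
P(k) = -24 + 48*k (P(k) = -24 + 4*(12*k) = -24 + 48*k)
r = 324/7 (r = -81*(-4)/7 = -⅐*(-324) = 324/7 ≈ 46.286)
-47289/4721 + r/P(43) = -47289/4721 + 324/(7*(-24 + 48*43)) = -47289*1/4721 + 324/(7*(-24 + 2064)) = -47289/4721 + (324/7)/2040 = -47289/4721 + (324/7)*(1/2040) = -47289/4721 + 27/1190 = -56146443/5617990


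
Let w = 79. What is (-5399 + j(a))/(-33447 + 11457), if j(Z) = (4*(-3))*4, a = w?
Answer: 5447/21990 ≈ 0.24770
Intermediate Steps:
a = 79
j(Z) = -48 (j(Z) = -12*4 = -48)
(-5399 + j(a))/(-33447 + 11457) = (-5399 - 48)/(-33447 + 11457) = -5447/(-21990) = -5447*(-1/21990) = 5447/21990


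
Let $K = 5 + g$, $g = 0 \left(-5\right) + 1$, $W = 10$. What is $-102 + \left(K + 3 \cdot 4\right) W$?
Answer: $78$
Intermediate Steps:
$g = 1$ ($g = 0 + 1 = 1$)
$K = 6$ ($K = 5 + 1 = 6$)
$-102 + \left(K + 3 \cdot 4\right) W = -102 + \left(6 + 3 \cdot 4\right) 10 = -102 + \left(6 + 12\right) 10 = -102 + 18 \cdot 10 = -102 + 180 = 78$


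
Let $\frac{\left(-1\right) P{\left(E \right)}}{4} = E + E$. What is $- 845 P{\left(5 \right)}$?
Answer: $33800$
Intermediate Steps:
$P{\left(E \right)} = - 8 E$ ($P{\left(E \right)} = - 4 \left(E + E\right) = - 4 \cdot 2 E = - 8 E$)
$- 845 P{\left(5 \right)} = - 845 \left(\left(-8\right) 5\right) = \left(-845\right) \left(-40\right) = 33800$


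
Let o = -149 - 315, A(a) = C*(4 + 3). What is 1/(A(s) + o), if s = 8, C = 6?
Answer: -1/422 ≈ -0.0023697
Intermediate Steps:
A(a) = 42 (A(a) = 6*(4 + 3) = 6*7 = 42)
o = -464
1/(A(s) + o) = 1/(42 - 464) = 1/(-422) = -1/422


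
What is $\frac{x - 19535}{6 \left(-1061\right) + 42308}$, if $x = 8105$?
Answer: $- \frac{5715}{17971} \approx -0.31801$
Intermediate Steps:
$\frac{x - 19535}{6 \left(-1061\right) + 42308} = \frac{8105 - 19535}{6 \left(-1061\right) + 42308} = - \frac{11430}{-6366 + 42308} = - \frac{11430}{35942} = \left(-11430\right) \frac{1}{35942} = - \frac{5715}{17971}$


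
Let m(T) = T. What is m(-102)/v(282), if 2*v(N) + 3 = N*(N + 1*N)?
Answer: -68/53015 ≈ -0.0012827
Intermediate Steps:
v(N) = -3/2 + N² (v(N) = -3/2 + (N*(N + 1*N))/2 = -3/2 + (N*(N + N))/2 = -3/2 + (N*(2*N))/2 = -3/2 + (2*N²)/2 = -3/2 + N²)
m(-102)/v(282) = -102/(-3/2 + 282²) = -102/(-3/2 + 79524) = -102/159045/2 = -102*2/159045 = -68/53015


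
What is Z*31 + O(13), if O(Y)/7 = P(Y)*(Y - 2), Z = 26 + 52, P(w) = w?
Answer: 3419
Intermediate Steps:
Z = 78
O(Y) = 7*Y*(-2 + Y) (O(Y) = 7*(Y*(Y - 2)) = 7*(Y*(-2 + Y)) = 7*Y*(-2 + Y))
Z*31 + O(13) = 78*31 + 7*13*(-2 + 13) = 2418 + 7*13*11 = 2418 + 1001 = 3419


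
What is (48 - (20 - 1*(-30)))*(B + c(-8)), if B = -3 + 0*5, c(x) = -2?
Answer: 10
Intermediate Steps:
B = -3 (B = -3 + 0 = -3)
(48 - (20 - 1*(-30)))*(B + c(-8)) = (48 - (20 - 1*(-30)))*(-3 - 2) = (48 - (20 + 30))*(-5) = (48 - 1*50)*(-5) = (48 - 50)*(-5) = -2*(-5) = 10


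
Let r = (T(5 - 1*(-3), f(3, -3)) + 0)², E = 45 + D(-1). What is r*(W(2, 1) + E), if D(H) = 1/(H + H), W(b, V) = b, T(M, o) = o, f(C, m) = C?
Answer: 837/2 ≈ 418.50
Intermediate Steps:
D(H) = 1/(2*H)
E = 89/2 (E = 45 + (½)/(-1) = 45 + (½)*(-1) = 45 - ½ = 89/2 ≈ 44.500)
r = 9 (r = (3 + 0)² = 3² = 9)
r*(W(2, 1) + E) = 9*(2 + 89/2) = 9*(93/2) = 837/2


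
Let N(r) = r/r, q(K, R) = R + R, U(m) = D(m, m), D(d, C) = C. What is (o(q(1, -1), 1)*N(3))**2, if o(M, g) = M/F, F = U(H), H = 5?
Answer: 4/25 ≈ 0.16000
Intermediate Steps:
U(m) = m
q(K, R) = 2*R
F = 5
N(r) = 1
o(M, g) = M/5
(o(q(1, -1), 1)*N(3))**2 = (((2*(-1))/5)*1)**2 = (((1/5)*(-2))*1)**2 = (-2/5*1)**2 = (-2/5)**2 = 4/25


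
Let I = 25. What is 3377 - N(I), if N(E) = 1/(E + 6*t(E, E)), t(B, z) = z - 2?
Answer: 550450/163 ≈ 3377.0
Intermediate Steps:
t(B, z) = -2 + z
N(E) = 1/(-12 + 7*E) (N(E) = 1/(E + 6*(-2 + E)) = 1/(E + (-12 + 6*E)) = 1/(-12 + 7*E))
3377 - N(I) = 3377 - 1/(-12 + 7*25) = 3377 - 1/(-12 + 175) = 3377 - 1/163 = 550450/163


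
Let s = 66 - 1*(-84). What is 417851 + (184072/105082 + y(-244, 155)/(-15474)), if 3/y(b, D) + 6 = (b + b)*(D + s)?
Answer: 16855440497915174777/40338230224388 ≈ 4.1785e+5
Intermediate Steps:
s = 150 (s = 66 + 84 = 150)
y(b, D) = 3/(-6 + 2*b*(150 + D)) (y(b, D) = 3/(-6 + (b + b)*(D + 150)) = 3/(-6 + (2*b)*(150 + D)) = 3/(-6 + 2*b*(150 + D)))
417851 + (184072/105082 + y(-244, 155)/(-15474)) = 417851 + (184072/105082 + (3/(2*(-3 + 150*(-244) + 155*(-244))))/(-15474)) = 417851 + (184072*(1/105082) + (3/(2*(-3 - 36600 - 37820)))*(-1/15474)) = 417851 + (92036/52541 + ((3/2)/(-74423))*(-1/15474)) = 417851 + (92036/52541 + ((3/2)*(-1/74423))*(-1/15474)) = 417851 + (92036/52541 - 3/148846*(-1/15474)) = 417851 + (92036/52541 + 1/767747668) = 417851 + 70660424424589/40338230224388 = 16855440497915174777/40338230224388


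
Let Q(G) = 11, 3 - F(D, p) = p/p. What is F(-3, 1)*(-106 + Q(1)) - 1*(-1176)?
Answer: 986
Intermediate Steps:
F(D, p) = 2 (F(D, p) = 3 - p/p = 3 - 1*1 = 3 - 1 = 2)
F(-3, 1)*(-106 + Q(1)) - 1*(-1176) = 2*(-106 + 11) - 1*(-1176) = 2*(-95) + 1176 = -190 + 1176 = 986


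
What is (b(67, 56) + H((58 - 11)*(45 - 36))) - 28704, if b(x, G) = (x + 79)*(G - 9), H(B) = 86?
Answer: -21756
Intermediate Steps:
b(x, G) = (-9 + G)*(79 + x) (b(x, G) = (79 + x)*(-9 + G) = (-9 + G)*(79 + x))
(b(67, 56) + H((58 - 11)*(45 - 36))) - 28704 = ((-711 - 9*67 + 79*56 + 56*67) + 86) - 28704 = ((-711 - 603 + 4424 + 3752) + 86) - 28704 = (6862 + 86) - 28704 = 6948 - 28704 = -21756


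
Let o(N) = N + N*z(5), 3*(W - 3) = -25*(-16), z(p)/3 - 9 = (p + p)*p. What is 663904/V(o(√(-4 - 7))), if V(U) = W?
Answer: 1991712/409 ≈ 4869.7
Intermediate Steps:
z(p) = 27 + 6*p² (z(p) = 27 + 3*((p + p)*p) = 27 + 3*((2*p)*p) = 27 + 3*(2*p²) = 27 + 6*p²)
W = 409/3 (W = 3 + (-25*(-16))/3 = 3 + (⅓)*400 = 3 + 400/3 = 409/3 ≈ 136.33)
o(N) = 178*N (o(N) = N + N*(27 + 6*5²) = N + N*(27 + 6*25) = N + N*(27 + 150) = N + N*177 = N + 177*N = 178*N)
V(U) = 409/3
663904/V(o(√(-4 - 7))) = 663904/(409/3) = 663904*(3/409) = 1991712/409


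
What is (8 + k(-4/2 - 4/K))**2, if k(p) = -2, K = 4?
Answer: 36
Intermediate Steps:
(8 + k(-4/2 - 4/K))**2 = (8 - 2)**2 = 6**2 = 36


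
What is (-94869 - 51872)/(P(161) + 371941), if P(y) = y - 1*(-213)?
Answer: -146741/372315 ≈ -0.39413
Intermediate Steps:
P(y) = 213 + y (P(y) = y + 213 = 213 + y)
(-94869 - 51872)/(P(161) + 371941) = (-94869 - 51872)/((213 + 161) + 371941) = -146741/(374 + 371941) = -146741/372315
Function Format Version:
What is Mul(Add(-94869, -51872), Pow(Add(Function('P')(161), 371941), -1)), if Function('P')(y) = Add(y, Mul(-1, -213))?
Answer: Rational(-146741, 372315) ≈ -0.39413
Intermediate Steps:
Function('P')(y) = Add(213, y) (Function('P')(y) = Add(y, 213) = Add(213, y))
Mul(Add(-94869, -51872), Pow(Add(Function('P')(161), 371941), -1)) = Mul(Add(-94869, -51872), Pow(Add(Add(213, 161), 371941), -1)) = Mul(-146741, Pow(Add(374, 371941), -1)) = Mul(-146741, Pow(372315, -1)) = Mul(-146741, Rational(1, 372315)) = Rational(-146741, 372315)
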